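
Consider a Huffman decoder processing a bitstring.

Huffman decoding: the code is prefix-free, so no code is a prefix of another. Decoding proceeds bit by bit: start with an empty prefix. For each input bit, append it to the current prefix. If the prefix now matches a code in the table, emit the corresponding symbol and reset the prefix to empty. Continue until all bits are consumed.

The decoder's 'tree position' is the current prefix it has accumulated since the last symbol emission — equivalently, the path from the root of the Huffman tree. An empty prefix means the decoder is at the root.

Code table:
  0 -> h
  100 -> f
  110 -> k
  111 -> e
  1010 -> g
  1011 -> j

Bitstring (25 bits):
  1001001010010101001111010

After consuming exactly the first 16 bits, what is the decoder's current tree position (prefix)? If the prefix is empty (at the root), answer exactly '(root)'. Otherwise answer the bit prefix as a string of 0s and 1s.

Answer: 1

Derivation:
Bit 0: prefix='1' (no match yet)
Bit 1: prefix='10' (no match yet)
Bit 2: prefix='100' -> emit 'f', reset
Bit 3: prefix='1' (no match yet)
Bit 4: prefix='10' (no match yet)
Bit 5: prefix='100' -> emit 'f', reset
Bit 6: prefix='1' (no match yet)
Bit 7: prefix='10' (no match yet)
Bit 8: prefix='101' (no match yet)
Bit 9: prefix='1010' -> emit 'g', reset
Bit 10: prefix='0' -> emit 'h', reset
Bit 11: prefix='1' (no match yet)
Bit 12: prefix='10' (no match yet)
Bit 13: prefix='101' (no match yet)
Bit 14: prefix='1010' -> emit 'g', reset
Bit 15: prefix='1' (no match yet)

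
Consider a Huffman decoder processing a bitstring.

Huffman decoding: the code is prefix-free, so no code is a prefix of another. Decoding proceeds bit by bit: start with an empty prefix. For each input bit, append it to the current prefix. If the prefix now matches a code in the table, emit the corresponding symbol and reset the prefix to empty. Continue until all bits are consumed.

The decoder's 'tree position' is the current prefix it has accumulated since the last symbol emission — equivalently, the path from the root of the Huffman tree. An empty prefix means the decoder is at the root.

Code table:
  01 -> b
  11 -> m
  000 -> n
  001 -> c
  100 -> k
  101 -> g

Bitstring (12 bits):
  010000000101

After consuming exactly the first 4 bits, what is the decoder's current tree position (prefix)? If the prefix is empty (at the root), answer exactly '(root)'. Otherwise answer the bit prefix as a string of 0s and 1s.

Bit 0: prefix='0' (no match yet)
Bit 1: prefix='01' -> emit 'b', reset
Bit 2: prefix='0' (no match yet)
Bit 3: prefix='00' (no match yet)

Answer: 00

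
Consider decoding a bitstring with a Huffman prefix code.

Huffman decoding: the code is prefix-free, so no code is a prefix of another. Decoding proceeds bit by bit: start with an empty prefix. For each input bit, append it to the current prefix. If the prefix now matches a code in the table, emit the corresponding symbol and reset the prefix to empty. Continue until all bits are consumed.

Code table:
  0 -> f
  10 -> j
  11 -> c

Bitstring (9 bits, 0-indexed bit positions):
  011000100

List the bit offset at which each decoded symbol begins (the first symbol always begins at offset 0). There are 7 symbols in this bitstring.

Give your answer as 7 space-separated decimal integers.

Bit 0: prefix='0' -> emit 'f', reset
Bit 1: prefix='1' (no match yet)
Bit 2: prefix='11' -> emit 'c', reset
Bit 3: prefix='0' -> emit 'f', reset
Bit 4: prefix='0' -> emit 'f', reset
Bit 5: prefix='0' -> emit 'f', reset
Bit 6: prefix='1' (no match yet)
Bit 7: prefix='10' -> emit 'j', reset
Bit 8: prefix='0' -> emit 'f', reset

Answer: 0 1 3 4 5 6 8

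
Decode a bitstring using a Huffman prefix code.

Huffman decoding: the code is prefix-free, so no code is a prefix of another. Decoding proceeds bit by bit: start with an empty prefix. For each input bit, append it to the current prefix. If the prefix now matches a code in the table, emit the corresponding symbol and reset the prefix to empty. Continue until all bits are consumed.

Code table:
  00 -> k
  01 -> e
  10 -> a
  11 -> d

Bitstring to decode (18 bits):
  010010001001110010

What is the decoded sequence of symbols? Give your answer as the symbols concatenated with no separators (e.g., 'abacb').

Bit 0: prefix='0' (no match yet)
Bit 1: prefix='01' -> emit 'e', reset
Bit 2: prefix='0' (no match yet)
Bit 3: prefix='00' -> emit 'k', reset
Bit 4: prefix='1' (no match yet)
Bit 5: prefix='10' -> emit 'a', reset
Bit 6: prefix='0' (no match yet)
Bit 7: prefix='00' -> emit 'k', reset
Bit 8: prefix='1' (no match yet)
Bit 9: prefix='10' -> emit 'a', reset
Bit 10: prefix='0' (no match yet)
Bit 11: prefix='01' -> emit 'e', reset
Bit 12: prefix='1' (no match yet)
Bit 13: prefix='11' -> emit 'd', reset
Bit 14: prefix='0' (no match yet)
Bit 15: prefix='00' -> emit 'k', reset
Bit 16: prefix='1' (no match yet)
Bit 17: prefix='10' -> emit 'a', reset

Answer: ekakaedka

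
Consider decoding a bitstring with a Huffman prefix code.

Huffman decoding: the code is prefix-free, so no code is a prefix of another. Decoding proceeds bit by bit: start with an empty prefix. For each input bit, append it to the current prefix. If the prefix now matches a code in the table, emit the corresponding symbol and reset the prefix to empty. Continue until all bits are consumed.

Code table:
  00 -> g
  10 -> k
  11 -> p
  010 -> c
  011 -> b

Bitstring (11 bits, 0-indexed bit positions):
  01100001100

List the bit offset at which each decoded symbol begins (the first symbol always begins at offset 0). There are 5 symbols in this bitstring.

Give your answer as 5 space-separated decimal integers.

Bit 0: prefix='0' (no match yet)
Bit 1: prefix='01' (no match yet)
Bit 2: prefix='011' -> emit 'b', reset
Bit 3: prefix='0' (no match yet)
Bit 4: prefix='00' -> emit 'g', reset
Bit 5: prefix='0' (no match yet)
Bit 6: prefix='00' -> emit 'g', reset
Bit 7: prefix='1' (no match yet)
Bit 8: prefix='11' -> emit 'p', reset
Bit 9: prefix='0' (no match yet)
Bit 10: prefix='00' -> emit 'g', reset

Answer: 0 3 5 7 9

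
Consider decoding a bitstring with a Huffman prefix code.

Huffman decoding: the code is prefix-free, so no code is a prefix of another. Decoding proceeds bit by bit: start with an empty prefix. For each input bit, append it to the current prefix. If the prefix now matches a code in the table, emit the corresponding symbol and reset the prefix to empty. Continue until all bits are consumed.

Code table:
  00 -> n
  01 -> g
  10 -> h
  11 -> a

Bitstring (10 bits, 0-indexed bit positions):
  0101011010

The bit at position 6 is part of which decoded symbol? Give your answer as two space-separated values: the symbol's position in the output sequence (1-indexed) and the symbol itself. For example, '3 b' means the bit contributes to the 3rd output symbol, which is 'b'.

Bit 0: prefix='0' (no match yet)
Bit 1: prefix='01' -> emit 'g', reset
Bit 2: prefix='0' (no match yet)
Bit 3: prefix='01' -> emit 'g', reset
Bit 4: prefix='0' (no match yet)
Bit 5: prefix='01' -> emit 'g', reset
Bit 6: prefix='1' (no match yet)
Bit 7: prefix='10' -> emit 'h', reset
Bit 8: prefix='1' (no match yet)
Bit 9: prefix='10' -> emit 'h', reset

Answer: 4 h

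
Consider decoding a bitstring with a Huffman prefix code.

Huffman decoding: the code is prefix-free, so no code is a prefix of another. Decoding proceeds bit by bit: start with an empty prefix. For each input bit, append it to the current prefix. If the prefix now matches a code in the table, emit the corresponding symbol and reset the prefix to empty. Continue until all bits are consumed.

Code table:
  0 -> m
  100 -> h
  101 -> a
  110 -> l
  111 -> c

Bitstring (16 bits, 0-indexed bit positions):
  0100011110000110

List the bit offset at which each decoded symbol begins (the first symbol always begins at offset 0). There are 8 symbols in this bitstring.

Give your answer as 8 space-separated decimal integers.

Answer: 0 1 4 5 8 11 12 13

Derivation:
Bit 0: prefix='0' -> emit 'm', reset
Bit 1: prefix='1' (no match yet)
Bit 2: prefix='10' (no match yet)
Bit 3: prefix='100' -> emit 'h', reset
Bit 4: prefix='0' -> emit 'm', reset
Bit 5: prefix='1' (no match yet)
Bit 6: prefix='11' (no match yet)
Bit 7: prefix='111' -> emit 'c', reset
Bit 8: prefix='1' (no match yet)
Bit 9: prefix='10' (no match yet)
Bit 10: prefix='100' -> emit 'h', reset
Bit 11: prefix='0' -> emit 'm', reset
Bit 12: prefix='0' -> emit 'm', reset
Bit 13: prefix='1' (no match yet)
Bit 14: prefix='11' (no match yet)
Bit 15: prefix='110' -> emit 'l', reset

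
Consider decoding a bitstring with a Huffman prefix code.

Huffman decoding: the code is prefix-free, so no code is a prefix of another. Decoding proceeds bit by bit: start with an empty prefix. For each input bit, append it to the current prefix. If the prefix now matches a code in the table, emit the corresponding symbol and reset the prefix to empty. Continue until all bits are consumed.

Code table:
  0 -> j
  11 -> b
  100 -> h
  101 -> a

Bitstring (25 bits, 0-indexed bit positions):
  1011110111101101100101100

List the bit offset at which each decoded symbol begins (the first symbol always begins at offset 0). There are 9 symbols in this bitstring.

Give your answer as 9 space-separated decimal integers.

Answer: 0 3 5 8 10 13 16 19 22

Derivation:
Bit 0: prefix='1' (no match yet)
Bit 1: prefix='10' (no match yet)
Bit 2: prefix='101' -> emit 'a', reset
Bit 3: prefix='1' (no match yet)
Bit 4: prefix='11' -> emit 'b', reset
Bit 5: prefix='1' (no match yet)
Bit 6: prefix='10' (no match yet)
Bit 7: prefix='101' -> emit 'a', reset
Bit 8: prefix='1' (no match yet)
Bit 9: prefix='11' -> emit 'b', reset
Bit 10: prefix='1' (no match yet)
Bit 11: prefix='10' (no match yet)
Bit 12: prefix='101' -> emit 'a', reset
Bit 13: prefix='1' (no match yet)
Bit 14: prefix='10' (no match yet)
Bit 15: prefix='101' -> emit 'a', reset
Bit 16: prefix='1' (no match yet)
Bit 17: prefix='10' (no match yet)
Bit 18: prefix='100' -> emit 'h', reset
Bit 19: prefix='1' (no match yet)
Bit 20: prefix='10' (no match yet)
Bit 21: prefix='101' -> emit 'a', reset
Bit 22: prefix='1' (no match yet)
Bit 23: prefix='10' (no match yet)
Bit 24: prefix='100' -> emit 'h', reset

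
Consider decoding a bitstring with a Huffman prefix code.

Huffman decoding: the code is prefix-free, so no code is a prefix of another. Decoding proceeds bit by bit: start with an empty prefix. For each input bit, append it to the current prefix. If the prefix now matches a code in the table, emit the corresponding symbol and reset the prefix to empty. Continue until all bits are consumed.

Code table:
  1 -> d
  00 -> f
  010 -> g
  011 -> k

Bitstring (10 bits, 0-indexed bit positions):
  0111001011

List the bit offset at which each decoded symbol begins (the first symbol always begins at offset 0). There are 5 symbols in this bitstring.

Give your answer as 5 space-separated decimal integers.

Bit 0: prefix='0' (no match yet)
Bit 1: prefix='01' (no match yet)
Bit 2: prefix='011' -> emit 'k', reset
Bit 3: prefix='1' -> emit 'd', reset
Bit 4: prefix='0' (no match yet)
Bit 5: prefix='00' -> emit 'f', reset
Bit 6: prefix='1' -> emit 'd', reset
Bit 7: prefix='0' (no match yet)
Bit 8: prefix='01' (no match yet)
Bit 9: prefix='011' -> emit 'k', reset

Answer: 0 3 4 6 7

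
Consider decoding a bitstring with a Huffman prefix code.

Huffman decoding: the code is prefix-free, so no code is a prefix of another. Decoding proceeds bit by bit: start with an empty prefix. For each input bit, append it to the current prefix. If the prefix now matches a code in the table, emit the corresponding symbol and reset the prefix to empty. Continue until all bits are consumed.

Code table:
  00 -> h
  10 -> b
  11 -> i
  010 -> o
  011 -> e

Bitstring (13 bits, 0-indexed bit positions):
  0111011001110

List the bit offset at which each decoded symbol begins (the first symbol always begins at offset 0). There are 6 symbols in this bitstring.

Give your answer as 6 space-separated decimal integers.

Answer: 0 3 5 7 9 11

Derivation:
Bit 0: prefix='0' (no match yet)
Bit 1: prefix='01' (no match yet)
Bit 2: prefix='011' -> emit 'e', reset
Bit 3: prefix='1' (no match yet)
Bit 4: prefix='10' -> emit 'b', reset
Bit 5: prefix='1' (no match yet)
Bit 6: prefix='11' -> emit 'i', reset
Bit 7: prefix='0' (no match yet)
Bit 8: prefix='00' -> emit 'h', reset
Bit 9: prefix='1' (no match yet)
Bit 10: prefix='11' -> emit 'i', reset
Bit 11: prefix='1' (no match yet)
Bit 12: prefix='10' -> emit 'b', reset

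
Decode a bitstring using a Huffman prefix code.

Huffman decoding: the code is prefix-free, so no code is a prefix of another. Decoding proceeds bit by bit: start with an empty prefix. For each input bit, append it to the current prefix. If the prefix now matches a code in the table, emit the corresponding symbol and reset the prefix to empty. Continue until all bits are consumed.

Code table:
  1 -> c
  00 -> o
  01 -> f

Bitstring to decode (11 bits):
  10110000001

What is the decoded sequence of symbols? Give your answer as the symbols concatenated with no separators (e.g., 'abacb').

Answer: cfcoooc

Derivation:
Bit 0: prefix='1' -> emit 'c', reset
Bit 1: prefix='0' (no match yet)
Bit 2: prefix='01' -> emit 'f', reset
Bit 3: prefix='1' -> emit 'c', reset
Bit 4: prefix='0' (no match yet)
Bit 5: prefix='00' -> emit 'o', reset
Bit 6: prefix='0' (no match yet)
Bit 7: prefix='00' -> emit 'o', reset
Bit 8: prefix='0' (no match yet)
Bit 9: prefix='00' -> emit 'o', reset
Bit 10: prefix='1' -> emit 'c', reset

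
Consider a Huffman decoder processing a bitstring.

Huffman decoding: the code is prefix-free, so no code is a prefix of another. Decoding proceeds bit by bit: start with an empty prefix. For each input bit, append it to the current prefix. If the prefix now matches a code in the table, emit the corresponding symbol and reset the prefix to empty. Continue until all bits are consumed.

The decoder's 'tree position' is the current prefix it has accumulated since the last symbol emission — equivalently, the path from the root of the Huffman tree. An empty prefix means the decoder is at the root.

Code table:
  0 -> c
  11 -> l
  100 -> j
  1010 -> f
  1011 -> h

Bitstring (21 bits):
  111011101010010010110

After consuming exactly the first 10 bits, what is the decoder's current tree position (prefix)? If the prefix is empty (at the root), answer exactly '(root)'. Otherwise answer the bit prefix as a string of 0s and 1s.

Bit 0: prefix='1' (no match yet)
Bit 1: prefix='11' -> emit 'l', reset
Bit 2: prefix='1' (no match yet)
Bit 3: prefix='10' (no match yet)
Bit 4: prefix='101' (no match yet)
Bit 5: prefix='1011' -> emit 'h', reset
Bit 6: prefix='1' (no match yet)
Bit 7: prefix='10' (no match yet)
Bit 8: prefix='101' (no match yet)
Bit 9: prefix='1010' -> emit 'f', reset

Answer: (root)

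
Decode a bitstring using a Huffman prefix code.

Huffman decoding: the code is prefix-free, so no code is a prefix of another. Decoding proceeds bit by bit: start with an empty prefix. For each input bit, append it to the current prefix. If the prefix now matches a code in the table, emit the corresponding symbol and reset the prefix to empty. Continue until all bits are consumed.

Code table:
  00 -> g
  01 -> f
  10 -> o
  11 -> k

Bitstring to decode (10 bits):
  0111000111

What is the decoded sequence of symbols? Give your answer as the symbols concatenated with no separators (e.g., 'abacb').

Bit 0: prefix='0' (no match yet)
Bit 1: prefix='01' -> emit 'f', reset
Bit 2: prefix='1' (no match yet)
Bit 3: prefix='11' -> emit 'k', reset
Bit 4: prefix='0' (no match yet)
Bit 5: prefix='00' -> emit 'g', reset
Bit 6: prefix='0' (no match yet)
Bit 7: prefix='01' -> emit 'f', reset
Bit 8: prefix='1' (no match yet)
Bit 9: prefix='11' -> emit 'k', reset

Answer: fkgfk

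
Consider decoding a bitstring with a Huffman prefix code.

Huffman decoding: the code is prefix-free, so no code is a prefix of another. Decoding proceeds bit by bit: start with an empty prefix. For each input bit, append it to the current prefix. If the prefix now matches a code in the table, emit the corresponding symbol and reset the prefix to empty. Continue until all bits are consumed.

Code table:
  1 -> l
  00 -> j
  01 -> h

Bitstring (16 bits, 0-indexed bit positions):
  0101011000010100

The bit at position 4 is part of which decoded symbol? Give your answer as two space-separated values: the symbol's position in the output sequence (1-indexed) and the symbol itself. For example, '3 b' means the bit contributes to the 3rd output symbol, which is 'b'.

Bit 0: prefix='0' (no match yet)
Bit 1: prefix='01' -> emit 'h', reset
Bit 2: prefix='0' (no match yet)
Bit 3: prefix='01' -> emit 'h', reset
Bit 4: prefix='0' (no match yet)
Bit 5: prefix='01' -> emit 'h', reset
Bit 6: prefix='1' -> emit 'l', reset
Bit 7: prefix='0' (no match yet)
Bit 8: prefix='00' -> emit 'j', reset

Answer: 3 h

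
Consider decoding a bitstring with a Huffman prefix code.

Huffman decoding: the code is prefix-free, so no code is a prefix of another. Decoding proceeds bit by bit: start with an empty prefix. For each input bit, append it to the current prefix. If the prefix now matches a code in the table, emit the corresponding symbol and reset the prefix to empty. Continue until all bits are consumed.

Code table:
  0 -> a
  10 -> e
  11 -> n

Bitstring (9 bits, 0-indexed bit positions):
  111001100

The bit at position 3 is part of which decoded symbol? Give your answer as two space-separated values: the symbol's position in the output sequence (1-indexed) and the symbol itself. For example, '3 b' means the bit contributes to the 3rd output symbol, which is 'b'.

Answer: 2 e

Derivation:
Bit 0: prefix='1' (no match yet)
Bit 1: prefix='11' -> emit 'n', reset
Bit 2: prefix='1' (no match yet)
Bit 3: prefix='10' -> emit 'e', reset
Bit 4: prefix='0' -> emit 'a', reset
Bit 5: prefix='1' (no match yet)
Bit 6: prefix='11' -> emit 'n', reset
Bit 7: prefix='0' -> emit 'a', reset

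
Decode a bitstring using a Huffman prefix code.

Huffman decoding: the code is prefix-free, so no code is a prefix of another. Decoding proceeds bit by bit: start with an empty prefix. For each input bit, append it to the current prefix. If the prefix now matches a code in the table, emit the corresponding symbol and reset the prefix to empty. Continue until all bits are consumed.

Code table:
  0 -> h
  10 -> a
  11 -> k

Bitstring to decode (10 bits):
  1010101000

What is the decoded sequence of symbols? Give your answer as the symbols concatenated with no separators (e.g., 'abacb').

Answer: aaaahh

Derivation:
Bit 0: prefix='1' (no match yet)
Bit 1: prefix='10' -> emit 'a', reset
Bit 2: prefix='1' (no match yet)
Bit 3: prefix='10' -> emit 'a', reset
Bit 4: prefix='1' (no match yet)
Bit 5: prefix='10' -> emit 'a', reset
Bit 6: prefix='1' (no match yet)
Bit 7: prefix='10' -> emit 'a', reset
Bit 8: prefix='0' -> emit 'h', reset
Bit 9: prefix='0' -> emit 'h', reset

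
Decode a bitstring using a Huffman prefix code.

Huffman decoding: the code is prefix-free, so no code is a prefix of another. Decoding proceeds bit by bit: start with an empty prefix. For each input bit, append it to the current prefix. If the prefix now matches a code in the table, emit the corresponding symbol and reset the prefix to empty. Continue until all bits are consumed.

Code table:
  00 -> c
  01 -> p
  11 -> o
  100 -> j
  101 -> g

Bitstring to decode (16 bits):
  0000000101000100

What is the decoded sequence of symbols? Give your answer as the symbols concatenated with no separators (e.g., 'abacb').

Bit 0: prefix='0' (no match yet)
Bit 1: prefix='00' -> emit 'c', reset
Bit 2: prefix='0' (no match yet)
Bit 3: prefix='00' -> emit 'c', reset
Bit 4: prefix='0' (no match yet)
Bit 5: prefix='00' -> emit 'c', reset
Bit 6: prefix='0' (no match yet)
Bit 7: prefix='01' -> emit 'p', reset
Bit 8: prefix='0' (no match yet)
Bit 9: prefix='01' -> emit 'p', reset
Bit 10: prefix='0' (no match yet)
Bit 11: prefix='00' -> emit 'c', reset
Bit 12: prefix='0' (no match yet)
Bit 13: prefix='01' -> emit 'p', reset
Bit 14: prefix='0' (no match yet)
Bit 15: prefix='00' -> emit 'c', reset

Answer: cccppcpc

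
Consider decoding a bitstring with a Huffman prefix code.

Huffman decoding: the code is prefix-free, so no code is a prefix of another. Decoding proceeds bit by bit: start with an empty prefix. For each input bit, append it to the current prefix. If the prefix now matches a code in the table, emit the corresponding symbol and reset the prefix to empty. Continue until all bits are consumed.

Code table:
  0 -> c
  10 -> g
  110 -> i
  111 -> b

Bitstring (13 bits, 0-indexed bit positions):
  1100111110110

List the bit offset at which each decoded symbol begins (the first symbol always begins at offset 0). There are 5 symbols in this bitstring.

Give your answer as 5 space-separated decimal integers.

Bit 0: prefix='1' (no match yet)
Bit 1: prefix='11' (no match yet)
Bit 2: prefix='110' -> emit 'i', reset
Bit 3: prefix='0' -> emit 'c', reset
Bit 4: prefix='1' (no match yet)
Bit 5: prefix='11' (no match yet)
Bit 6: prefix='111' -> emit 'b', reset
Bit 7: prefix='1' (no match yet)
Bit 8: prefix='11' (no match yet)
Bit 9: prefix='110' -> emit 'i', reset
Bit 10: prefix='1' (no match yet)
Bit 11: prefix='11' (no match yet)
Bit 12: prefix='110' -> emit 'i', reset

Answer: 0 3 4 7 10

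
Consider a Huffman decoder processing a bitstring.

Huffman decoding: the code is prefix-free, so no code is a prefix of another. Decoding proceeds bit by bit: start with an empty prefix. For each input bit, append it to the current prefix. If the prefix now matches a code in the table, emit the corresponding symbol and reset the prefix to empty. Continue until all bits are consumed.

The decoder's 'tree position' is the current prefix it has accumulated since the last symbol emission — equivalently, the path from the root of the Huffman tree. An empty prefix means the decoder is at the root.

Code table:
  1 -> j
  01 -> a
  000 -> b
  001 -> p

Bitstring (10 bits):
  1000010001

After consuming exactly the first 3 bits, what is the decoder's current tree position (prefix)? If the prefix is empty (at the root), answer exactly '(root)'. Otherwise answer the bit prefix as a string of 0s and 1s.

Bit 0: prefix='1' -> emit 'j', reset
Bit 1: prefix='0' (no match yet)
Bit 2: prefix='00' (no match yet)

Answer: 00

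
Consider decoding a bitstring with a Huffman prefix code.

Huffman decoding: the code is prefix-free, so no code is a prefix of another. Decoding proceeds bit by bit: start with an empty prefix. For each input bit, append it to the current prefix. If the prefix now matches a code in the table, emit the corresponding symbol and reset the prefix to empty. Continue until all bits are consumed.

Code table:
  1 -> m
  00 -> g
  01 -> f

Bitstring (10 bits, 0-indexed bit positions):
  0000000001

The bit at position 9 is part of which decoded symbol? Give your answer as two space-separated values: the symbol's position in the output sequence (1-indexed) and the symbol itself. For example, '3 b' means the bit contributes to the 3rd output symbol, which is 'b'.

Answer: 5 f

Derivation:
Bit 0: prefix='0' (no match yet)
Bit 1: prefix='00' -> emit 'g', reset
Bit 2: prefix='0' (no match yet)
Bit 3: prefix='00' -> emit 'g', reset
Bit 4: prefix='0' (no match yet)
Bit 5: prefix='00' -> emit 'g', reset
Bit 6: prefix='0' (no match yet)
Bit 7: prefix='00' -> emit 'g', reset
Bit 8: prefix='0' (no match yet)
Bit 9: prefix='01' -> emit 'f', reset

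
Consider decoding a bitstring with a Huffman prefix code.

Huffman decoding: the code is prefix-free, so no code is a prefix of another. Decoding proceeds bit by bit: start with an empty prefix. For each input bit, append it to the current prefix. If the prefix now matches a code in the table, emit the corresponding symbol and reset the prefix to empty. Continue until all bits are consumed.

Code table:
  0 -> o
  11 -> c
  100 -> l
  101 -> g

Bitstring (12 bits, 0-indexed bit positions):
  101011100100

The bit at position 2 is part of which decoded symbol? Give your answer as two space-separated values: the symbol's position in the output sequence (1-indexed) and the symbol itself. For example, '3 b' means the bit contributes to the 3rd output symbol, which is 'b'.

Answer: 1 g

Derivation:
Bit 0: prefix='1' (no match yet)
Bit 1: prefix='10' (no match yet)
Bit 2: prefix='101' -> emit 'g', reset
Bit 3: prefix='0' -> emit 'o', reset
Bit 4: prefix='1' (no match yet)
Bit 5: prefix='11' -> emit 'c', reset
Bit 6: prefix='1' (no match yet)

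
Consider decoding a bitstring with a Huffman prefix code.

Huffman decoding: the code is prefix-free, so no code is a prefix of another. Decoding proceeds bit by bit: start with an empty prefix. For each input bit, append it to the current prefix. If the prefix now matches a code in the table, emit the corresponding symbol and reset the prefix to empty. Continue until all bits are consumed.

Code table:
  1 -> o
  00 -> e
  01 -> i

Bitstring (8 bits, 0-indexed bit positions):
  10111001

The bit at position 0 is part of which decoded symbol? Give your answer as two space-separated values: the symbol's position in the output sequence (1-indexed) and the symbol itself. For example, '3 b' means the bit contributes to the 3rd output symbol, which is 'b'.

Answer: 1 o

Derivation:
Bit 0: prefix='1' -> emit 'o', reset
Bit 1: prefix='0' (no match yet)
Bit 2: prefix='01' -> emit 'i', reset
Bit 3: prefix='1' -> emit 'o', reset
Bit 4: prefix='1' -> emit 'o', reset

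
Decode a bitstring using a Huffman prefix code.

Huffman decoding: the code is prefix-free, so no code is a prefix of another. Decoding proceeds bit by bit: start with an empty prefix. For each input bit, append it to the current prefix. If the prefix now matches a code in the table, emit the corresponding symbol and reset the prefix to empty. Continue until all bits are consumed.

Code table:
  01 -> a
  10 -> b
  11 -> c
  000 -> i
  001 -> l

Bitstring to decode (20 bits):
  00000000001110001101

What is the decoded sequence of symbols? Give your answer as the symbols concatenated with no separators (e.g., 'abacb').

Bit 0: prefix='0' (no match yet)
Bit 1: prefix='00' (no match yet)
Bit 2: prefix='000' -> emit 'i', reset
Bit 3: prefix='0' (no match yet)
Bit 4: prefix='00' (no match yet)
Bit 5: prefix='000' -> emit 'i', reset
Bit 6: prefix='0' (no match yet)
Bit 7: prefix='00' (no match yet)
Bit 8: prefix='000' -> emit 'i', reset
Bit 9: prefix='0' (no match yet)
Bit 10: prefix='01' -> emit 'a', reset
Bit 11: prefix='1' (no match yet)
Bit 12: prefix='11' -> emit 'c', reset
Bit 13: prefix='0' (no match yet)
Bit 14: prefix='00' (no match yet)
Bit 15: prefix='000' -> emit 'i', reset
Bit 16: prefix='1' (no match yet)
Bit 17: prefix='11' -> emit 'c', reset
Bit 18: prefix='0' (no match yet)
Bit 19: prefix='01' -> emit 'a', reset

Answer: iiiacica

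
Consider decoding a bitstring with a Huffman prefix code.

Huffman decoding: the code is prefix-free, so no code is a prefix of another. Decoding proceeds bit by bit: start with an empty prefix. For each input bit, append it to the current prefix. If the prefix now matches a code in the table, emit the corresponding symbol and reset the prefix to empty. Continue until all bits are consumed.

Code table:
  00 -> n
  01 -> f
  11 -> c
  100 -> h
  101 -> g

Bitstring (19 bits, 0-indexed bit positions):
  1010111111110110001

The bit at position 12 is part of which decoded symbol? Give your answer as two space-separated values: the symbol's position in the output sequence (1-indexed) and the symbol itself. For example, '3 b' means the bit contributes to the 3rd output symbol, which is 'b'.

Bit 0: prefix='1' (no match yet)
Bit 1: prefix='10' (no match yet)
Bit 2: prefix='101' -> emit 'g', reset
Bit 3: prefix='0' (no match yet)
Bit 4: prefix='01' -> emit 'f', reset
Bit 5: prefix='1' (no match yet)
Bit 6: prefix='11' -> emit 'c', reset
Bit 7: prefix='1' (no match yet)
Bit 8: prefix='11' -> emit 'c', reset
Bit 9: prefix='1' (no match yet)
Bit 10: prefix='11' -> emit 'c', reset
Bit 11: prefix='1' (no match yet)
Bit 12: prefix='10' (no match yet)
Bit 13: prefix='101' -> emit 'g', reset
Bit 14: prefix='1' (no match yet)
Bit 15: prefix='10' (no match yet)
Bit 16: prefix='100' -> emit 'h', reset

Answer: 6 g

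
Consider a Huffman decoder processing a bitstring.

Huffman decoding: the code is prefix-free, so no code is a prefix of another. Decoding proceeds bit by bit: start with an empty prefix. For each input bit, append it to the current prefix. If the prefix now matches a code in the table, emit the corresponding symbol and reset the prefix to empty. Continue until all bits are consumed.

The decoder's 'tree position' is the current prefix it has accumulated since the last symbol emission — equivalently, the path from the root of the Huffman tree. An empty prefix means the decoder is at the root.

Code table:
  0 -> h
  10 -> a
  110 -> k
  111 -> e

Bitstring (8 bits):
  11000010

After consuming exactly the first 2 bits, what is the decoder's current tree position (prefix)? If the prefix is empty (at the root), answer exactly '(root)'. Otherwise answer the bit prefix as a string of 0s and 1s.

Answer: 11

Derivation:
Bit 0: prefix='1' (no match yet)
Bit 1: prefix='11' (no match yet)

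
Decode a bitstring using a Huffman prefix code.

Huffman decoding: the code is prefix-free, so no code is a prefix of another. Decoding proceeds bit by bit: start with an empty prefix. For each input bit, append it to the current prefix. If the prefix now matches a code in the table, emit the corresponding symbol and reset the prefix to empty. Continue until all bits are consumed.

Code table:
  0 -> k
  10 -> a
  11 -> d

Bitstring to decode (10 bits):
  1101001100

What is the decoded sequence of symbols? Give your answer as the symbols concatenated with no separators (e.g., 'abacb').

Bit 0: prefix='1' (no match yet)
Bit 1: prefix='11' -> emit 'd', reset
Bit 2: prefix='0' -> emit 'k', reset
Bit 3: prefix='1' (no match yet)
Bit 4: prefix='10' -> emit 'a', reset
Bit 5: prefix='0' -> emit 'k', reset
Bit 6: prefix='1' (no match yet)
Bit 7: prefix='11' -> emit 'd', reset
Bit 8: prefix='0' -> emit 'k', reset
Bit 9: prefix='0' -> emit 'k', reset

Answer: dkakdkk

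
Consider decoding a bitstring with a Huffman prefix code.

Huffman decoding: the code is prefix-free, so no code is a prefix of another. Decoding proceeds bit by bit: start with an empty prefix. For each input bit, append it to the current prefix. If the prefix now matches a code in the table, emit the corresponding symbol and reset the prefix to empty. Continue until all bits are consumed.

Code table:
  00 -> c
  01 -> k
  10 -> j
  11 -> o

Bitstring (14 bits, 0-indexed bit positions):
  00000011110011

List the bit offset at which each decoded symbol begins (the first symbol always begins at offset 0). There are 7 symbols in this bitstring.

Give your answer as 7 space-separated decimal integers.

Bit 0: prefix='0' (no match yet)
Bit 1: prefix='00' -> emit 'c', reset
Bit 2: prefix='0' (no match yet)
Bit 3: prefix='00' -> emit 'c', reset
Bit 4: prefix='0' (no match yet)
Bit 5: prefix='00' -> emit 'c', reset
Bit 6: prefix='1' (no match yet)
Bit 7: prefix='11' -> emit 'o', reset
Bit 8: prefix='1' (no match yet)
Bit 9: prefix='11' -> emit 'o', reset
Bit 10: prefix='0' (no match yet)
Bit 11: prefix='00' -> emit 'c', reset
Bit 12: prefix='1' (no match yet)
Bit 13: prefix='11' -> emit 'o', reset

Answer: 0 2 4 6 8 10 12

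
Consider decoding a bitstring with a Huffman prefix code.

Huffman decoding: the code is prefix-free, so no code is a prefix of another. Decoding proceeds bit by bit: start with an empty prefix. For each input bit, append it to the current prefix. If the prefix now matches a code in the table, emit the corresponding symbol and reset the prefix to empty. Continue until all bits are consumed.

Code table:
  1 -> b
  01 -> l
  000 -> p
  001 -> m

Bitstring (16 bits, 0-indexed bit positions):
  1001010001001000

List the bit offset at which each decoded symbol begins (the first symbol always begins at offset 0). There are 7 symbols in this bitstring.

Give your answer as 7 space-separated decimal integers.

Answer: 0 1 4 6 9 10 13

Derivation:
Bit 0: prefix='1' -> emit 'b', reset
Bit 1: prefix='0' (no match yet)
Bit 2: prefix='00' (no match yet)
Bit 3: prefix='001' -> emit 'm', reset
Bit 4: prefix='0' (no match yet)
Bit 5: prefix='01' -> emit 'l', reset
Bit 6: prefix='0' (no match yet)
Bit 7: prefix='00' (no match yet)
Bit 8: prefix='000' -> emit 'p', reset
Bit 9: prefix='1' -> emit 'b', reset
Bit 10: prefix='0' (no match yet)
Bit 11: prefix='00' (no match yet)
Bit 12: prefix='001' -> emit 'm', reset
Bit 13: prefix='0' (no match yet)
Bit 14: prefix='00' (no match yet)
Bit 15: prefix='000' -> emit 'p', reset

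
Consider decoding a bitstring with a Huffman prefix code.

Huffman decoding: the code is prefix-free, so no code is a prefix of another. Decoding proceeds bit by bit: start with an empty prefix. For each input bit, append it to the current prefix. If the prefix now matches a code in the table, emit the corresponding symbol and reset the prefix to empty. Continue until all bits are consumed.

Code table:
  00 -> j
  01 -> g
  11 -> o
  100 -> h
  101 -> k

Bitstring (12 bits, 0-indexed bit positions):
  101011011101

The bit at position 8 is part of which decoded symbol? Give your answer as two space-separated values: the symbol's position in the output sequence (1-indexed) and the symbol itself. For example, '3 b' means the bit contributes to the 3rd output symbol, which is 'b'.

Bit 0: prefix='1' (no match yet)
Bit 1: prefix='10' (no match yet)
Bit 2: prefix='101' -> emit 'k', reset
Bit 3: prefix='0' (no match yet)
Bit 4: prefix='01' -> emit 'g', reset
Bit 5: prefix='1' (no match yet)
Bit 6: prefix='10' (no match yet)
Bit 7: prefix='101' -> emit 'k', reset
Bit 8: prefix='1' (no match yet)
Bit 9: prefix='11' -> emit 'o', reset
Bit 10: prefix='0' (no match yet)
Bit 11: prefix='01' -> emit 'g', reset

Answer: 4 o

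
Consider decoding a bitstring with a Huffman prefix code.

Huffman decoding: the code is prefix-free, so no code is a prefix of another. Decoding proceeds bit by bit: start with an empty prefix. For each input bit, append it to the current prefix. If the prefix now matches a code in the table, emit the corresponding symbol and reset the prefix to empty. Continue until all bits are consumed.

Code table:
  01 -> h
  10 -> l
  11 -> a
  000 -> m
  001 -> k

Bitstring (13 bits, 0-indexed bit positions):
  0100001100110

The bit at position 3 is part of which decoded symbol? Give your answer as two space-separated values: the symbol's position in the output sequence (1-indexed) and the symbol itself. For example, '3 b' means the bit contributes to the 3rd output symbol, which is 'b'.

Answer: 2 m

Derivation:
Bit 0: prefix='0' (no match yet)
Bit 1: prefix='01' -> emit 'h', reset
Bit 2: prefix='0' (no match yet)
Bit 3: prefix='00' (no match yet)
Bit 4: prefix='000' -> emit 'm', reset
Bit 5: prefix='0' (no match yet)
Bit 6: prefix='01' -> emit 'h', reset
Bit 7: prefix='1' (no match yet)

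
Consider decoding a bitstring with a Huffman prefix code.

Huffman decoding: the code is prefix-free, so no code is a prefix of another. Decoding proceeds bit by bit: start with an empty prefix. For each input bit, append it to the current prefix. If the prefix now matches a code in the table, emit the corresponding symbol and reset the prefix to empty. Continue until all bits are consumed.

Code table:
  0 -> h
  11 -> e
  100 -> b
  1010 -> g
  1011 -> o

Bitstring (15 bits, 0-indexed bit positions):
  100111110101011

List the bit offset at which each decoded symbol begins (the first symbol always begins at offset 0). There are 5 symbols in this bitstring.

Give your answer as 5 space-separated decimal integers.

Answer: 0 3 5 7 11

Derivation:
Bit 0: prefix='1' (no match yet)
Bit 1: prefix='10' (no match yet)
Bit 2: prefix='100' -> emit 'b', reset
Bit 3: prefix='1' (no match yet)
Bit 4: prefix='11' -> emit 'e', reset
Bit 5: prefix='1' (no match yet)
Bit 6: prefix='11' -> emit 'e', reset
Bit 7: prefix='1' (no match yet)
Bit 8: prefix='10' (no match yet)
Bit 9: prefix='101' (no match yet)
Bit 10: prefix='1010' -> emit 'g', reset
Bit 11: prefix='1' (no match yet)
Bit 12: prefix='10' (no match yet)
Bit 13: prefix='101' (no match yet)
Bit 14: prefix='1011' -> emit 'o', reset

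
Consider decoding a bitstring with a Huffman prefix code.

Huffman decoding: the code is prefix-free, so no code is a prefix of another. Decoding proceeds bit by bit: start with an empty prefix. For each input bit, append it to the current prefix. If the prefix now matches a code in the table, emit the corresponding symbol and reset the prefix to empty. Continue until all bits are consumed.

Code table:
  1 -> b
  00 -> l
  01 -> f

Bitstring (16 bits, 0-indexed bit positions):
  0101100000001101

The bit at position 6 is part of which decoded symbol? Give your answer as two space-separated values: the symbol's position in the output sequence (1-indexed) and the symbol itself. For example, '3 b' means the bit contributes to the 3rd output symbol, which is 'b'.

Bit 0: prefix='0' (no match yet)
Bit 1: prefix='01' -> emit 'f', reset
Bit 2: prefix='0' (no match yet)
Bit 3: prefix='01' -> emit 'f', reset
Bit 4: prefix='1' -> emit 'b', reset
Bit 5: prefix='0' (no match yet)
Bit 6: prefix='00' -> emit 'l', reset
Bit 7: prefix='0' (no match yet)
Bit 8: prefix='00' -> emit 'l', reset
Bit 9: prefix='0' (no match yet)
Bit 10: prefix='00' -> emit 'l', reset

Answer: 4 l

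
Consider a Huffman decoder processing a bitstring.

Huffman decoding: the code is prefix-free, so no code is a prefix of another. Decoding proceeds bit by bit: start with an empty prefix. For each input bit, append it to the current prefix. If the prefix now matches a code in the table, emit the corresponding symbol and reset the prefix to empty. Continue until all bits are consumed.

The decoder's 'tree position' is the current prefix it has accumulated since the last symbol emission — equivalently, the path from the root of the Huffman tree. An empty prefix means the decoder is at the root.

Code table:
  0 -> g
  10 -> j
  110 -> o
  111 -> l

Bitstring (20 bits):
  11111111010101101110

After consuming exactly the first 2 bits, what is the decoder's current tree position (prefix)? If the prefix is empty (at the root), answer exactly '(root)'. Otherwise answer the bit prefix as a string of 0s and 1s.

Bit 0: prefix='1' (no match yet)
Bit 1: prefix='11' (no match yet)

Answer: 11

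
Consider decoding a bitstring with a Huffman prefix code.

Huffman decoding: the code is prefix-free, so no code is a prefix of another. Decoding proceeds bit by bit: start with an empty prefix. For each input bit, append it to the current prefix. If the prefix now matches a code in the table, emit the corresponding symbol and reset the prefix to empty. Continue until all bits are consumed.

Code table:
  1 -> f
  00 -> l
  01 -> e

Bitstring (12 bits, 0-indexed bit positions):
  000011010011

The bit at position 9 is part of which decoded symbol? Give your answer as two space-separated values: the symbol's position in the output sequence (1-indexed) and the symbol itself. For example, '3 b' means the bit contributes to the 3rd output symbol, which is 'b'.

Answer: 6 l

Derivation:
Bit 0: prefix='0' (no match yet)
Bit 1: prefix='00' -> emit 'l', reset
Bit 2: prefix='0' (no match yet)
Bit 3: prefix='00' -> emit 'l', reset
Bit 4: prefix='1' -> emit 'f', reset
Bit 5: prefix='1' -> emit 'f', reset
Bit 6: prefix='0' (no match yet)
Bit 7: prefix='01' -> emit 'e', reset
Bit 8: prefix='0' (no match yet)
Bit 9: prefix='00' -> emit 'l', reset
Bit 10: prefix='1' -> emit 'f', reset
Bit 11: prefix='1' -> emit 'f', reset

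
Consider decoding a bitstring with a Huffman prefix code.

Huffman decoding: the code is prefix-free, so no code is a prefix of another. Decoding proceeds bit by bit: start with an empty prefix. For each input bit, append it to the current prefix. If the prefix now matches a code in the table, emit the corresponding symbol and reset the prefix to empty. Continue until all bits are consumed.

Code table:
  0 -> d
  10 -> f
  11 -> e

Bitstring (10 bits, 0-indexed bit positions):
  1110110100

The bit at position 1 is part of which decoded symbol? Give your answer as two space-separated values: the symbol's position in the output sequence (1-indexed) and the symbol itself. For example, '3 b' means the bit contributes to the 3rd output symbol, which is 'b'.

Bit 0: prefix='1' (no match yet)
Bit 1: prefix='11' -> emit 'e', reset
Bit 2: prefix='1' (no match yet)
Bit 3: prefix='10' -> emit 'f', reset
Bit 4: prefix='1' (no match yet)
Bit 5: prefix='11' -> emit 'e', reset

Answer: 1 e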